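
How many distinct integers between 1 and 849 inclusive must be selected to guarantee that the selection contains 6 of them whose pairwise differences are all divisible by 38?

191

Integers whose pairwise differences are multiples of 38 are exactly those sharing a remainder mod 38. Pigeonhole: the 38 residue classes mod 38 are the pigeonholes.
With 190 integers one could put 5 in each residue class and have no class reach 6.
The 191st integer pushes some class to 6, so 38·5 + 1 = 191.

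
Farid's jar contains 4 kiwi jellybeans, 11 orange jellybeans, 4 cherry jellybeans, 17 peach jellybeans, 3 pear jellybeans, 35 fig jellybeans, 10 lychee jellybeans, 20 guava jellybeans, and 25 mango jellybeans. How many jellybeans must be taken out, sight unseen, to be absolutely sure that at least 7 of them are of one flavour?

An adversary could hand out at most 6 jellybeans per flavour (kiwi, cherry, pear run out sooner): 4 + 6 + 4 + 6 + 3 + 6 + 6 + 6 + 6 = 47 jellybeans and still no flavour has 7.
One more jellybean lands in a flavour already at 6, so 48 draws are enough and 47 are not.

48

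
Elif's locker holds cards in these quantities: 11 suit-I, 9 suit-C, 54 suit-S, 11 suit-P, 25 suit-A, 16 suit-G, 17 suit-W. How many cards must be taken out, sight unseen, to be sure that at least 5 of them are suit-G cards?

132

In the worst case for collecting suit-G cards, every non-suit-G card comes out first.
There are 11 + 9 + 54 + 11 + 25 + 17 = 127 non-suit-G cards altogether.
After those, each further card must be suit-G, so 127 + 5 = 132 draws guarantee 5 suit-G cards.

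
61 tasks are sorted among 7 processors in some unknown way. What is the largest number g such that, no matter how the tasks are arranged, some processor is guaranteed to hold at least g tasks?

9

Pigeonhole: the 7 processors are the holes and the 61 tasks are the pigeons.
If every processor held at most 8 tasks, the total would be at most 7 × 8 = 56, which is less than 61.
So some processor holds at least ⌈61/7⌉ = 9 tasks.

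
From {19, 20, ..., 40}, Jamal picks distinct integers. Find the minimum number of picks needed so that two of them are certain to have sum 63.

A set avoiding the sum 63 can contain at most one of each pair {x, 63−x}, plus the 4 elements whose complement lies outside the range.
The integers 19, …, 31 (13 of them) are such a set: any two sum to at least 19+20 = 39 and at most 30+31 = 61 < 63.
Pigeonhole: any 14th integer completes one of the 9 pairs, so 14 choices force a sum of 63.

14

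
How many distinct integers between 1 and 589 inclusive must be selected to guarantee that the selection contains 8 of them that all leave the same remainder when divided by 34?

239

The 34 residue classes mod 34 are the pigeonholes.
With 238 integers one could put 7 in each residue class and have no class reach 8.
The 239th integer pushes some class to 8, so 34·7 + 1 = 239.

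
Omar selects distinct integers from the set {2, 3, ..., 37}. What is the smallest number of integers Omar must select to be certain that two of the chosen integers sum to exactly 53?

26

A set avoiding the sum 53 can contain at most one of each pair {x, 53−x}, plus the 14 elements whose complement lies outside the range.
The integers 2, …, 26 (25 of them) are such a set: any two sum to at least 2+3 = 5 and at most 25+26 = 51 < 53.
Any 26th integer completes one of the 11 pairs, so 26 choices force a sum of 53.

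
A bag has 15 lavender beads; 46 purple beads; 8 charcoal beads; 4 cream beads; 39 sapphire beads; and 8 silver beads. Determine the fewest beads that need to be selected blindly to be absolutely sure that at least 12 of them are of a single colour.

54

An adversary could hand out at most 11 beads per colour (charcoal, cream, silver run out sooner): 11 + 11 + 8 + 4 + 11 + 8 = 53 beads and still no colour has 12.
One more bead lands in a colour already at 11, so 54 draws are enough and 53 are not.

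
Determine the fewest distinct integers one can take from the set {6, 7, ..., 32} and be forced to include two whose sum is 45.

Two chosen integers sum to 45 exactly when both halves of some pair {x, 45−x} with 13 ≤ x ≤ 45−x ≤ 32 are chosen — 10 such pairs.
The remaining 7 elements (those with no distinct partner in range) can never complete a 45-sum, so the worst case takes all of them and one from each pair: 7 + 10 = 17.
By the pigeonhole principle, the 18th integer has to be the second member of some pair, so 17 + 1 = 18.

18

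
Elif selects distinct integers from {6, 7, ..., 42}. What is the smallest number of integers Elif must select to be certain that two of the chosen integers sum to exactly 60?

Two chosen integers sum to 60 exactly when both halves of some pair {x, 60−x} with 18 ≤ x ≤ 60−x ≤ 42 are chosen — 12 such pairs.
The remaining 13 elements (those with no distinct partner in range) can never complete a 60-sum, so the worst case takes all of them and one from each pair: 13 + 12 = 25.
By the pigeonhole principle, the 26th integer has to be the second member of some pair, so 25 + 1 = 26.

26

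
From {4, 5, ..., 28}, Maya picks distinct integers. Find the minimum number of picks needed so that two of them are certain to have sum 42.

19

Two chosen integers sum to 42 exactly when both halves of some pair {x, 42−x} with 14 ≤ x ≤ 42−x ≤ 28 are chosen — 7 such pairs.
The remaining 11 elements (those with no distinct partner in range) can never complete a 42-sum, so the worst case takes all of them and one from each pair: 11 + 7 = 18.
By pigeonhole, the 19th integer has to be the second member of some pair, so 18 + 1 = 19.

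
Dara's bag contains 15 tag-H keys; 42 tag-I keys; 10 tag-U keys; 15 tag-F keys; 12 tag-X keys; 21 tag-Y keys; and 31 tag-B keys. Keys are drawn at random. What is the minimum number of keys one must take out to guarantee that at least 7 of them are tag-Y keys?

132

In the worst case for collecting tag-Y keys, every non-tag-Y key comes out first.
There are 15 + 42 + 10 + 15 + 12 + 31 = 125 non-tag-Y keys altogether.
After those, each further key must be tag-Y, so 125 + 7 = 132 draws guarantee 7 tag-Y keys.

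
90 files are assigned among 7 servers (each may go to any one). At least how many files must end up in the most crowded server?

By the pigeonhole principle, the 7 servers are the holes and the 90 files are the pigeons.
If every server held at most 12 files, the total would be at most 7 × 12 = 84, which is less than 90.
So some server holds at least ⌈90/7⌉ = 13 files.

13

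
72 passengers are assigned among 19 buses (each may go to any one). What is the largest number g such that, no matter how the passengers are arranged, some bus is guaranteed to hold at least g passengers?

4

The 19 buses are the holes and the 72 passengers are the pigeons.
If every bus held at most 3 passengers, the total would be at most 19 × 3 = 57, which is less than 72.
So some bus holds at least ⌈72/19⌉ = 4 passengers.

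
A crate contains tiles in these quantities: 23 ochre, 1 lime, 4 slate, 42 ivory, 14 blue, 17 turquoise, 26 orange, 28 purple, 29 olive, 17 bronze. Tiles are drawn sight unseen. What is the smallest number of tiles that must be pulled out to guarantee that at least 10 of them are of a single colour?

By the pigeonhole principle, put each drawn tile into a box by colour. The largest draw with every box below 10 takes min(count, 9) from each colour; colours with fewer than 9 contribute all they have.
Σ min(cᵢ, 9) = 9 + 1 + 4 + 9 + 9 + 9 + 9 + 9 + 9 + 9 = 77.
Draw number 77 + 1 = 78 must push one box to 10.

78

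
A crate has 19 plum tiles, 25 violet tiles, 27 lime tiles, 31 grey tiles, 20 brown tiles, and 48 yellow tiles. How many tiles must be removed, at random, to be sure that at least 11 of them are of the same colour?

61

Pigeonhole: put each drawn tile into a box by colour. The largest draw with every box below 11 takes min(count, 10) from each colour.
Σ min(cᵢ, 10) = 10 + 10 + 10 + 10 + 10 + 10 = 60.
Draw number 60 + 1 = 61 must push one box to 11.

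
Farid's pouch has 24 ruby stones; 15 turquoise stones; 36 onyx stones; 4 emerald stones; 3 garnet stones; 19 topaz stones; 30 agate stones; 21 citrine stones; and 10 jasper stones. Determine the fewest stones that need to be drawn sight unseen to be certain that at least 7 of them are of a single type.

50

By the pigeonhole principle, put each drawn stone into a box by type. The largest draw with every box below 7 takes min(count, 6) from each type; types with fewer than 6 contribute all they have.
Σ min(cᵢ, 6) = 6 + 6 + 6 + 4 + 3 + 6 + 6 + 6 + 6 = 49.
Draw number 49 + 1 = 50 must push one box to 7.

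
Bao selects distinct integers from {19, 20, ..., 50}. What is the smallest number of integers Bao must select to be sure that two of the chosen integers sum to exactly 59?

22

Two chosen integers sum to 59 exactly when both halves of some pair {x, 59−x} with 19 ≤ x ≤ 59−x ≤ 40 are chosen — 11 such pairs.
The remaining 10 elements (those with no distinct partner in range) can never complete a 59-sum, so the worst case takes all of them and one from each pair: 10 + 11 = 21.
Pigeonhole: the 22nd integer has to be the second member of some pair, so 21 + 1 = 22.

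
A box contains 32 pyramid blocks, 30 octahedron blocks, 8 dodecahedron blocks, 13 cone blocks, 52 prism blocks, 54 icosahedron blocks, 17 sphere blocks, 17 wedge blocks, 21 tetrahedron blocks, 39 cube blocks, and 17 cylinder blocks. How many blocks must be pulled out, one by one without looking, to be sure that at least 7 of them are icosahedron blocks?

In the worst case for collecting icosahedron blocks, every non-icosahedron block comes out first.
There are 32 + 30 + 8 + 13 + 52 + 17 + 17 + 21 + 39 + 17 = 246 non-icosahedron blocks altogether.
After those, each further block must be icosahedron, so 246 + 7 = 253 draws guarantee 7 icosahedron blocks.

253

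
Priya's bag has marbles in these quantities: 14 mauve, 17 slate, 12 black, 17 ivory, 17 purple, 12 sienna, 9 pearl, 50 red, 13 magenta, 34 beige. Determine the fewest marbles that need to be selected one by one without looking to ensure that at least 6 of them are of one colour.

The 10 colours are the holes; the marbles drawn are the pigeons.
To avoid 6 of any one colour, the worst case takes at most 5 of each colour.
That gives 5 + 5 + 5 + 5 + 5 + 5 + 5 + 5 + 5 + 5 = 50 marbles with no colour reaching 6.
The next marble forces some colour to 6, so 50 + 1 = 51.

51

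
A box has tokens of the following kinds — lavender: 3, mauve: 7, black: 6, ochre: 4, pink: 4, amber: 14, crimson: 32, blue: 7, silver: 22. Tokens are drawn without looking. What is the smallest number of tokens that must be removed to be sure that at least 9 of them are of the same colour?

56

By the pigeonhole principle, put each drawn token into a box by colour. The largest draw with every box below 9 takes min(count, 8) from each colour; colours with fewer than 8 contribute all they have.
Σ min(cᵢ, 8) = 3 + 7 + 6 + 4 + 4 + 8 + 8 + 7 + 8 = 55.
Draw number 55 + 1 = 56 must push one box to 9.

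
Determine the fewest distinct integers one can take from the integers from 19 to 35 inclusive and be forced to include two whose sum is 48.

Two chosen integers sum to 48 exactly when both halves of some pair {x, 48−x} with 19 ≤ x ≤ 48−x ≤ 29 are chosen — 5 such pairs.
The remaining 7 elements (those with no distinct partner in range) can never complete a 48-sum, so the worst case takes all of them and one from each pair: 7 + 5 = 12.
The 13th integer has to be the second member of some pair, so 12 + 1 = 13.

13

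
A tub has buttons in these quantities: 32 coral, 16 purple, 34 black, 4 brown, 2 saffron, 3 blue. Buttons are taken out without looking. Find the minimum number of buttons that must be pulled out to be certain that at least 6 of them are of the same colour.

25

Put each drawn button into a box by colour. The largest draw with every box below 6 takes min(count, 5) from each colour; colours with fewer than 5 contribute all they have.
Σ min(cᵢ, 5) = 5 + 5 + 5 + 4 + 2 + 3 = 24.
Draw number 24 + 1 = 25 must push one box to 6.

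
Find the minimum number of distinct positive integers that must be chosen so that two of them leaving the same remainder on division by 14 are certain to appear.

The 14 residue classes mod 14 are the pigeonholes.
With 14 integers one could put 1 in each residue class and have no class reach 2.
The 15th integer pushes some class to 2, so 14·1 + 1 = 15.

15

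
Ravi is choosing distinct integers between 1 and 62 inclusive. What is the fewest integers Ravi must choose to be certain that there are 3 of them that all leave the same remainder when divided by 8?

By pigeonhole, the 8 residue classes mod 8 are the pigeonholes.
With 16 integers one could put 2 in each residue class and have no class reach 3.
The 17th integer pushes some class to 3, so 8·2 + 1 = 17.

17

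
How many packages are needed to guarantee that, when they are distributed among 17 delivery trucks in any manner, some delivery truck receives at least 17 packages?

273

With 272 packages one could put exactly 16 in each of the 17 delivery trucks, and no delivery truck would reach 17.
One more package must land in a delivery truck that already has 16, giving it 17.
So 17 × 16 + 1 = 273 packages are required.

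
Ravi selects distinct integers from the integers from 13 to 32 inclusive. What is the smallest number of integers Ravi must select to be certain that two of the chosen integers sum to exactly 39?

14

A set avoiding the sum 39 can contain at most one of each pair {x, 39−x}, plus the 6 elements whose complement lies outside the range.
The integers 20, …, 32 (13 of them) are such a set: any two sum to at least 20+21 = 41 > 39.
Any 14th integer completes one of the 7 pairs, so 14 choices force a sum of 39.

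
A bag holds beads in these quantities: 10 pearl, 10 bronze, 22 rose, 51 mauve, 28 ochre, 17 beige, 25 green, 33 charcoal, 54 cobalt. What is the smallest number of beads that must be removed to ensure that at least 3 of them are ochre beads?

In the worst case for collecting ochre beads, every non-ochre bead comes out first.
There are 10 + 10 + 22 + 51 + 17 + 25 + 33 + 54 = 222 non-ochre beads altogether.
After those, each further bead must be ochre, so 222 + 3 = 225 draws guarantee 3 ochre beads.

225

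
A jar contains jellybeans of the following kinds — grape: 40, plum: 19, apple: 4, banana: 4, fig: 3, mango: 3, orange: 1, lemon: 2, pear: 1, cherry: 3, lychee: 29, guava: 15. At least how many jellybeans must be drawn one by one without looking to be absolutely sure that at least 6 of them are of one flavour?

42

An adversary could hand out at most 5 jellybeans per flavour (8 flavours run out sooner): 5 + 5 + 4 + 4 + 3 + 3 + 1 + 2 + 1 + 3 + 5 + 5 = 41 jellybeans and still no flavour has 6.
By pigeonhole, one more jellybean lands in a flavour already at 5, so 42 draws are enough and 41 are not.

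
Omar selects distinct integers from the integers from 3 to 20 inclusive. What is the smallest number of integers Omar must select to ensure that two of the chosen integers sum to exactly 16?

14

Two chosen integers sum to 16 exactly when both halves of some pair {x, 16−x} with 3 ≤ x ≤ 16−x ≤ 13 are chosen — 5 such pairs.
The remaining 8 elements (those with no distinct partner in range) can never complete a 16-sum, so the worst case takes all of them and one from each pair: 8 + 5 = 13.
The 14th integer has to be the second member of some pair, so 13 + 1 = 14.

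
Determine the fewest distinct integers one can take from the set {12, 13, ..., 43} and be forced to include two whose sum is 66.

Two chosen integers sum to 66 exactly when both halves of some pair {x, 66−x} with 23 ≤ x ≤ 66−x ≤ 43 are chosen — 10 such pairs.
The remaining 12 elements (those with no distinct partner in range) can never complete a 66-sum, so the worst case takes all of them and one from each pair: 12 + 10 = 22.
The 23rd integer has to be the second member of some pair, so 22 + 1 = 23.

23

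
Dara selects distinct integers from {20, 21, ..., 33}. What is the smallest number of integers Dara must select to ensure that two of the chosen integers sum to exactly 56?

10

A set avoiding the sum 56 can contain at most one of each pair {x, 56−x}, plus the 4 elements whose complement lies outside the range or equal to its own complement.
The integers 20, …, 28 (9 of them) are such a set: any two sum to at least 20+21 = 41 and at most 27+28 = 55 < 56.
Pigeonhole: any 10th integer completes one of the 5 pairs, so 10 choices force a sum of 56.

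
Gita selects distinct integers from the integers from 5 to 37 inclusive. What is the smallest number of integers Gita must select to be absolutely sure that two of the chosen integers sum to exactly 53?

Group the elements by complementary pair {x, 53−x}: {16,37}, {17,36}, {18,35}, …, giving 11 two-element pairs and 11 integers whose partner 53−x falls outside [5,37].
Treating each of those 22 groups as a pigeonhole, one can pick one integer per group — 22 integers — with no two summing to 53.
The 23rd integer lands in an occupied pair, forcing a sum of 53.

23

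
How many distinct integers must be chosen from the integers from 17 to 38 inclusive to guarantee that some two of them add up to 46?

17

Group the elements by complementary pair {x, 46−x}: {17,29}, {18,28}, {19,27}, …, giving 6 two-element pairs, the single value 23 (it cannot pair with itself since the integers are distinct), and 9 integers whose partner 46−x falls outside [17,38].
By pigeonhole, treating each of those 16 groups as a pigeonhole, one can pick one integer per group — 16 integers — with no two summing to 46.
The 17th integer lands in an occupied pair, forcing a sum of 46.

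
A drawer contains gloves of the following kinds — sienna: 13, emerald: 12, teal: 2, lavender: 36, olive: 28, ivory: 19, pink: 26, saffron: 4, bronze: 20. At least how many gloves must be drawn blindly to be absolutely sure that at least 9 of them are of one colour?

63

An adversary could hand out at most 8 gloves per colour (teal, saffron run out sooner): 8 + 8 + 2 + 8 + 8 + 8 + 8 + 4 + 8 = 62 gloves and still no colour has 9.
Pigeonhole: one more glove lands in a colour already at 8, so 63 draws are enough and 62 are not.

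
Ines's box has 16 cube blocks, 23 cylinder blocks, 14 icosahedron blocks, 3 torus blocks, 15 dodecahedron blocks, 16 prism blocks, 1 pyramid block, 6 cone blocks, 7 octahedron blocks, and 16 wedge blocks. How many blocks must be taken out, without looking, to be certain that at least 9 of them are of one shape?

The 10 shapes are the holes; the blocks drawn are the pigeons.
To avoid 9 of any one shape, the worst case takes at most 8 of each shape, or every block of a shape that has fewer than 8.
That gives 8 + 8 + 8 + 3 + 8 + 8 + 1 + 6 + 7 + 8 = 65 blocks with no shape reaching 9.
The next block forces some shape to 9, so 65 + 1 = 66.

66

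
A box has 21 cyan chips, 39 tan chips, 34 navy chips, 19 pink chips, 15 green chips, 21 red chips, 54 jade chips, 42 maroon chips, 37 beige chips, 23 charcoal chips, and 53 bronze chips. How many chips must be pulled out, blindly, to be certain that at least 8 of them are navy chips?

332

In the worst case for collecting navy chips, every non-navy chip comes out first.
There are 21 + 39 + 19 + 15 + 21 + 54 + 42 + 37 + 23 + 53 = 324 non-navy chips altogether.
After those, each further chip must be navy, so 324 + 8 = 332 draws guarantee 8 navy chips.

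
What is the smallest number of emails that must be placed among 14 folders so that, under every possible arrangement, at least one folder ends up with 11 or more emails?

With 140 emails one could put exactly 10 in each of the 14 folders, and no folder would reach 11.
One more email must land in a folder that already has 10, giving it 11.
So 14 × 10 + 1 = 141 emails are required.

141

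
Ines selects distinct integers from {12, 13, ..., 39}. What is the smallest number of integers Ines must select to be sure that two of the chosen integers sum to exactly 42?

Group the elements by complementary pair {x, 42−x}: {12,30}, {13,29}, {14,28}, …, giving 9 two-element pairs, the single value 21 (it cannot pair with itself since the integers are distinct), and 9 integers whose partner 42−x falls outside [12,39].
Treating each of those 19 groups as a pigeonhole, one can pick one integer per group — 19 integers — with no two summing to 42.
The 20th integer lands in an occupied pair, forcing a sum of 42.

20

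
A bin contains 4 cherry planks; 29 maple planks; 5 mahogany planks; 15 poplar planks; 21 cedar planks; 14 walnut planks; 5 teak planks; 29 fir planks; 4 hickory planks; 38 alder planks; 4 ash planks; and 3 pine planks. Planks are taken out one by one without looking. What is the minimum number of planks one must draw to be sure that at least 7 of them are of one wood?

The 12 woods are the holes; the planks drawn are the pigeons.
To avoid 7 of any one wood, the worst case takes at most 6 of each wood, or every plank of a wood that has fewer than 6.
That gives 4 + 6 + 5 + 6 + 6 + 6 + 5 + 6 + 4 + 6 + 4 + 3 = 61 planks with no wood reaching 7.
The next plank forces some wood to 7, so 61 + 1 = 62.

62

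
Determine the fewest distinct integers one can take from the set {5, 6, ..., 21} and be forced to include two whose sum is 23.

11

Group the elements by complementary pair {x, 23−x}: {5,18}, {6,17}, {7,16}, …, giving 7 two-element pairs and 3 integers whose partner 23−x falls outside [5,21].
Treating each of those 10 groups as a pigeonhole, one can pick one integer per group — 10 integers — with no two summing to 23.
The 11th integer lands in an occupied pair, forcing a sum of 23.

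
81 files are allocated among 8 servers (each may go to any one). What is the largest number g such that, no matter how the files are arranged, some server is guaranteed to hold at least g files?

The 8 servers are the holes and the 81 files are the pigeons.
If every server held at most 10 files, the total would be at most 8 × 10 = 80, which is less than 81.
So some server holds at least ⌈81/8⌉ = 11 files.

11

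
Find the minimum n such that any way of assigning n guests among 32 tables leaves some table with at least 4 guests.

97

With 96 guests one could put exactly 3 in each of the 32 tables, and no table would reach 4.
By pigeonhole, one more guest must land in a table that already has 3, giving it 4.
So 32 × 3 + 1 = 97 guests are required.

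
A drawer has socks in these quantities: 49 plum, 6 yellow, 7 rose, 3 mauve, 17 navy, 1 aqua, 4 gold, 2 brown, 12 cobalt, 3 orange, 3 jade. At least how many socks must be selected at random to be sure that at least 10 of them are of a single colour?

Pigeonhole: the 11 colours are the holes; the socks drawn are the pigeons.
To avoid 10 of any one colour, the worst case takes at most 9 of each colour, or every sock of a colour that has fewer than 9.
That gives 9 + 6 + 7 + 3 + 9 + 1 + 4 + 2 + 9 + 3 + 3 = 56 socks with no colour reaching 10.
The next sock forces some colour to 10, so 56 + 1 = 57.

57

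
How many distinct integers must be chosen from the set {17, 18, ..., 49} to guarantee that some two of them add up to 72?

Two chosen integers sum to 72 exactly when both halves of some pair {x, 72−x} with 23 ≤ x ≤ 72−x ≤ 49 are chosen — 13 such pairs.
The remaining 7 elements (those with no distinct partner in range) can never complete a 72-sum, so the worst case takes all of them and one from each pair: 7 + 13 = 20.
The 21st integer has to be the second member of some pair, so 20 + 1 = 21.

21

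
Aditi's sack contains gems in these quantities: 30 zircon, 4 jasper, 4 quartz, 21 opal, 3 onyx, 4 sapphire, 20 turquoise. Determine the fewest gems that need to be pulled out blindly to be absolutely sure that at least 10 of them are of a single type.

By the pigeonhole principle, the 7 types are the holes; the gems drawn are the pigeons.
To avoid 10 of any one type, the worst case takes at most 9 of each type, or every gem of a type that has fewer than 9.
That gives 9 + 4 + 4 + 9 + 3 + 4 + 9 = 42 gems with no type reaching 10.
The next gem forces some type to 10, so 42 + 1 = 43.

43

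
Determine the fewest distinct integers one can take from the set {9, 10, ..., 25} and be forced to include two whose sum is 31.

11

Two chosen integers sum to 31 exactly when both halves of some pair {x, 31−x} with 9 ≤ x ≤ 31−x ≤ 22 are chosen — 7 such pairs.
The remaining 3 elements (those with no distinct partner in range) can never complete a 31-sum, so the worst case takes all of them and one from each pair: 3 + 7 = 10.
By pigeonhole, the 11th integer has to be the second member of some pair, so 10 + 1 = 11.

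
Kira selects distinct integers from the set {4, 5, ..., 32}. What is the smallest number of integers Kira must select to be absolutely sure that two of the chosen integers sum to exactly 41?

Group the elements by complementary pair {x, 41−x}: {9,32}, {10,31}, {11,30}, …, giving 12 two-element pairs and 5 integers whose partner 41−x falls outside [4,32].
Treating each of those 17 groups as a pigeonhole, one can pick one integer per group — 17 integers — with no two summing to 41.
The 18th integer lands in an occupied pair, forcing a sum of 41.

18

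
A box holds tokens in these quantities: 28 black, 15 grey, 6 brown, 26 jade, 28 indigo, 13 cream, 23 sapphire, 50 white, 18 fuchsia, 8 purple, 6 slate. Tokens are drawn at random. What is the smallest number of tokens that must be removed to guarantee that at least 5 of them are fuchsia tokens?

208

In the worst case for collecting fuchsia tokens, every non-fuchsia token comes out first.
There are 28 + 15 + 6 + 26 + 28 + 13 + 23 + 50 + 8 + 6 = 203 non-fuchsia tokens altogether.
After those, each further token must be fuchsia, so 203 + 5 = 208 draws guarantee 5 fuchsia tokens.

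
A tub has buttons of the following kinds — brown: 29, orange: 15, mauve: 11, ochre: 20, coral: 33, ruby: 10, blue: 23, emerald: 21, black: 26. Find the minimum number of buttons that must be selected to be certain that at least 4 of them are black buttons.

In the worst case for collecting black buttons, every non-black button comes out first.
There are 29 + 15 + 11 + 20 + 33 + 10 + 23 + 21 = 162 non-black buttons altogether.
After those, each further button must be black, so 162 + 4 = 166 draws guarantee 4 black buttons.

166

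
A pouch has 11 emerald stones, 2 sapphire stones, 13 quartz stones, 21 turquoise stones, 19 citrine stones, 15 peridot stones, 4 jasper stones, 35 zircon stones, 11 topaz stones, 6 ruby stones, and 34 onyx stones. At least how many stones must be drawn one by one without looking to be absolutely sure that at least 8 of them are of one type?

The 11 types are the holes; the stones drawn are the pigeons.
To avoid 8 of any one type, the worst case takes at most 7 of each type, or every stone of a type that has fewer than 7.
That gives 7 + 2 + 7 + 7 + 7 + 7 + 4 + 7 + 7 + 6 + 7 = 68 stones with no type reaching 8.
The next stone forces some type to 8, so 68 + 1 = 69.

69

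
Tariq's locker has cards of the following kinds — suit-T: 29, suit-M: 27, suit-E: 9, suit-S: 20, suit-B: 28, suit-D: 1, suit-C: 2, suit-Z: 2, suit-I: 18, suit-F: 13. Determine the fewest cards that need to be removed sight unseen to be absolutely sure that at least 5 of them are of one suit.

34

By the pigeonhole principle, the 10 suits are the holes; the cards drawn are the pigeons.
To avoid 5 of any one suit, the worst case takes at most 4 of each suit, or every card of a suit that has fewer than 4.
That gives 4 + 4 + 4 + 4 + 4 + 1 + 2 + 2 + 4 + 4 = 33 cards with no suit reaching 5.
The next card forces some suit to 5, so 33 + 1 = 34.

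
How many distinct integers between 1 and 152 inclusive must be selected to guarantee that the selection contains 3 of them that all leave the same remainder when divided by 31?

63

By pigeonhole, the 31 residue classes mod 31 are the pigeonholes.
With 62 integers one could put 2 in each residue class and have no class reach 3.
The 63rd integer pushes some class to 3, so 31·2 + 1 = 63.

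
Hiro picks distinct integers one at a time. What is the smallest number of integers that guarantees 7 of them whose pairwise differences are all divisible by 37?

223

Integers whose pairwise differences are multiples of 37 are exactly those sharing a remainder mod 37. Pigeonhole: the 37 residue classes mod 37 are the pigeonholes.
With 222 integers one could put 6 in each residue class and have no class reach 7.
The 223rd integer pushes some class to 7, so 37·6 + 1 = 223.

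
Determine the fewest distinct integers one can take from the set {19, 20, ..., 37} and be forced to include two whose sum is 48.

15

Group the elements by complementary pair {x, 48−x}: {19,29}, {20,28}, {21,27}, …, giving 5 two-element pairs, the single value 24 (it cannot pair with itself since the integers are distinct), and 8 integers whose partner 48−x falls outside [19,37].
By pigeonhole, treating each of those 14 groups as a pigeonhole, one can pick one integer per group — 14 integers — with no two summing to 48.
The 15th integer lands in an occupied pair, forcing a sum of 48.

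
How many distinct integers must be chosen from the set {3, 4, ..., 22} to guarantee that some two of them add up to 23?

A set avoiding the sum 23 can contain at most one of each pair {x, 23−x}, plus the 2 elements whose complement lies outside the range.
The integers 12, …, 22 (11 of them) are such a set: any two sum to at least 12+13 = 25 > 23.
By pigeonhole, any 12th integer completes one of the 9 pairs, so 12 choices force a sum of 23.

12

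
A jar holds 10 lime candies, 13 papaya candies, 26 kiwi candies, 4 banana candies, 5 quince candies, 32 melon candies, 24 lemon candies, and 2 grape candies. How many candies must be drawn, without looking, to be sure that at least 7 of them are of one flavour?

Put each drawn candy into a box by flavour. The largest draw with every box below 7 takes min(count, 6) from each flavour; flavours with fewer than 6 contribute all they have.
Σ min(cᵢ, 6) = 6 + 6 + 6 + 4 + 5 + 6 + 6 + 2 = 41.
Draw number 41 + 1 = 42 must push one box to 7.

42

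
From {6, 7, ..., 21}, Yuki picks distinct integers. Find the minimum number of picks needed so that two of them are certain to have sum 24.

11

Group the elements by complementary pair {x, 24−x}: {6,18}, {7,17}, {8,16}, …, giving 6 two-element pairs, the single value 12 (it cannot pair with itself since the integers are distinct), and 3 integers whose partner 24−x falls outside [6,21].
Treating each of those 10 groups as a pigeonhole, one can pick one integer per group — 10 integers — with no two summing to 24.
The 11th integer lands in an occupied pair, forcing a sum of 24.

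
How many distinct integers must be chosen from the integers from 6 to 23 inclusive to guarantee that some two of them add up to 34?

13

Two chosen integers sum to 34 exactly when both halves of some pair {x, 34−x} with 11 ≤ x ≤ 34−x ≤ 23 are chosen — 6 such pairs.
The remaining 6 elements (those with no distinct partner in range) can never complete a 34-sum, so the worst case takes all of them and one from each pair: 6 + 6 = 12.
The 13th integer has to be the second member of some pair, so 12 + 1 = 13.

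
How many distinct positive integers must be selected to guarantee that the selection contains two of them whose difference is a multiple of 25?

26

Integers whose pairwise differences are multiples of 25 are exactly those sharing a remainder mod 25. By pigeonhole, the 25 residue classes mod 25 are the pigeonholes.
With 25 integers one could put 1 in each residue class and have no class reach 2.
The 26th integer pushes some class to 2, so 25·1 + 1 = 26.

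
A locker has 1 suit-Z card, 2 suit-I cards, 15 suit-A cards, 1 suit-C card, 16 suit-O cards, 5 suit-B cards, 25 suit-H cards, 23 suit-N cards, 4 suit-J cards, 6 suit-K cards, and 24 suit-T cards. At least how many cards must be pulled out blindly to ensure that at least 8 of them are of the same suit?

Put each drawn card into a box by suit. The largest draw with every box below 8 takes min(count, 7) from each suit; suits with fewer than 7 contribute all they have.
Σ min(cᵢ, 7) = 1 + 2 + 7 + 1 + 7 + 5 + 7 + 7 + 4 + 6 + 7 = 54.
Draw number 54 + 1 = 55 must push one box to 8.

55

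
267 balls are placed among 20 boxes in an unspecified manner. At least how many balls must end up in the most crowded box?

14

By the pigeonhole principle, the 20 boxes are the holes and the 267 balls are the pigeons.
If every box held at most 13 balls, the total would be at most 20 × 13 = 260, which is less than 267.
So some box holds at least ⌈267/20⌉ = 14 balls.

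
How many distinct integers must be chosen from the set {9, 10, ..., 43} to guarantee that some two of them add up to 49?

20

Group the elements by complementary pair {x, 49−x}: {9,40}, {10,39}, {11,38}, …, giving 16 two-element pairs and 3 integers whose partner 49−x falls outside [9,43].
Treating each of those 19 groups as a pigeonhole, one can pick one integer per group — 19 integers — with no two summing to 49.
The 20th integer lands in an occupied pair, forcing a sum of 49.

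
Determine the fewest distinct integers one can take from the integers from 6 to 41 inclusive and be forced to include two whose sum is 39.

23

Two chosen integers sum to 39 exactly when both halves of some pair {x, 39−x} with 6 ≤ x ≤ 39−x ≤ 33 are chosen — 14 such pairs.
The remaining 8 elements (those with no distinct partner in range) can never complete a 39-sum, so the worst case takes all of them and one from each pair: 8 + 14 = 22.
By the pigeonhole principle, the 23rd integer has to be the second member of some pair, so 22 + 1 = 23.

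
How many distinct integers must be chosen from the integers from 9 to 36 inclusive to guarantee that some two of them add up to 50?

18

Two chosen integers sum to 50 exactly when both halves of some pair {x, 50−x} with 14 ≤ x ≤ 50−x ≤ 36 are chosen — 11 such pairs.
The remaining 6 elements (those with no distinct partner in range) can never complete a 50-sum, so the worst case takes all of them and one from each pair: 6 + 11 = 17.
By pigeonhole, the 18th integer has to be the second member of some pair, so 17 + 1 = 18.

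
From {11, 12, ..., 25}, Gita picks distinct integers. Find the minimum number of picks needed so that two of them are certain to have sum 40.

Group the elements by complementary pair {x, 40−x}: {15,25}, {16,24}, {17,23}, …, giving 5 two-element pairs, the single value 20 (it cannot pair with itself since the integers are distinct), and 4 integers whose partner 40−x falls outside [11,25].
Treating each of those 10 groups as a pigeonhole, one can pick one integer per group — 10 integers — with no two summing to 40.
The 11th integer lands in an occupied pair, forcing a sum of 40.

11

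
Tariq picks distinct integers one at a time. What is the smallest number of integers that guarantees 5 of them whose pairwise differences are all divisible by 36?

Integers whose pairwise differences are multiples of 36 are exactly those sharing a remainder mod 36. By pigeonhole, the 36 residue classes mod 36 are the pigeonholes.
With 144 integers one could put 4 in each residue class and have no class reach 5.
The 145th integer pushes some class to 5, so 36·4 + 1 = 145.

145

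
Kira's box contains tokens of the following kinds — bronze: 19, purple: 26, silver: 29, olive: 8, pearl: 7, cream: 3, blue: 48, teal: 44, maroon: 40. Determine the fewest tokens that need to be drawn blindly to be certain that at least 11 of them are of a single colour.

79

An adversary could hand out at most 10 tokens per colour (olive, pearl, cream run out sooner): 10 + 10 + 10 + 8 + 7 + 3 + 10 + 10 + 10 = 78 tokens and still no colour has 11.
By the pigeonhole principle, one more token lands in a colour already at 10, so 79 draws are enough and 78 are not.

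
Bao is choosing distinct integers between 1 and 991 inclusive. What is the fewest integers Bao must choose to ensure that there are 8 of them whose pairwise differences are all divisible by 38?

267

Integers whose pairwise differences are multiples of 38 are exactly those sharing a remainder mod 38. The 38 residue classes mod 38 are the pigeonholes.
With 266 integers one could put 7 in each residue class and have no class reach 8.
The 267th integer pushes some class to 8, so 38·7 + 1 = 267.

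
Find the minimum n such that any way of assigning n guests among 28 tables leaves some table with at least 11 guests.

281

With 280 guests one could put exactly 10 in each of the 28 tables, and no table would reach 11.
By pigeonhole, one more guest must land in a table that already has 10, giving it 11.
So 28 × 10 + 1 = 281 guests are required.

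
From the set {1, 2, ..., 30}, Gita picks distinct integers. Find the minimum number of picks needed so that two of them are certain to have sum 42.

A set avoiding the sum 42 can contain at most one of each pair {x, 42−x}, plus the 12 elements whose complement lies outside the range or equal to its own complement.
The integers 1, …, 21 (21 of them) are such a set: any two sum to at least 1+2 = 3 and at most 20+21 = 41 < 42.
By pigeonhole, any 22nd integer completes one of the 9 pairs, so 22 choices force a sum of 42.

22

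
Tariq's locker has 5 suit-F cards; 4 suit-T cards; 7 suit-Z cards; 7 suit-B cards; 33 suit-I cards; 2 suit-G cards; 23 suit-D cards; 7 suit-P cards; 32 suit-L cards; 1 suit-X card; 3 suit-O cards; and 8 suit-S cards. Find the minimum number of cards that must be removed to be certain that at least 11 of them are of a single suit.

75

Pigeonhole: put each drawn card into a box by suit. The largest draw with every box below 11 takes min(count, 10) from each suit; suits with fewer than 10 contribute all they have.
Σ min(cᵢ, 10) = 5 + 4 + 7 + 7 + 10 + 2 + 10 + 7 + 10 + 1 + 3 + 8 = 74.
Draw number 74 + 1 = 75 must push one box to 11.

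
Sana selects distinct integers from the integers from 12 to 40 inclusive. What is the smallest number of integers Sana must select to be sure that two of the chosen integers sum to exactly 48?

A set avoiding the sum 48 can contain at most one of each pair {x, 48−x}, plus the 5 elements whose complement lies outside the range or equal to its own complement.
The integers 24, …, 40 (17 of them) are such a set: any two sum to at least 24+25 = 49 > 48.
Any 18th integer completes one of the 12 pairs, so 18 choices force a sum of 48.

18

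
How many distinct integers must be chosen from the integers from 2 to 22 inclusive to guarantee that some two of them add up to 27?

13

A set avoiding the sum 27 can contain at most one of each pair {x, 27−x}, plus the 3 elements whose complement lies outside the range.
The integers 2, …, 13 (12 of them) are such a set: any two sum to at least 2+3 = 5 and at most 12+13 = 25 < 27.
By the pigeonhole principle, any 13th integer completes one of the 9 pairs, so 13 choices force a sum of 27.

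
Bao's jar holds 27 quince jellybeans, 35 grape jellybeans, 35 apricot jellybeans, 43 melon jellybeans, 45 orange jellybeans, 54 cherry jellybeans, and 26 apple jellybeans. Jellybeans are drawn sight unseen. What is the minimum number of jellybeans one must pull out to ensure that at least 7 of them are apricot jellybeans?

In the worst case for collecting apricot jellybeans, every non-apricot jellybean comes out first.
There are 27 + 35 + 43 + 45 + 54 + 26 = 230 non-apricot jellybeans altogether.
After those, each further jellybean must be apricot, so 230 + 7 = 237 draws guarantee 7 apricot jellybeans.

237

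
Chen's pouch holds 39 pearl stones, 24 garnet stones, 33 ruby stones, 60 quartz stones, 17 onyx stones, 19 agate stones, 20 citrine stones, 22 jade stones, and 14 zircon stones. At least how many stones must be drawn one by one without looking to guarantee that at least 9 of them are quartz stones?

In the worst case for collecting quartz stones, every non-quartz stone comes out first.
There are 39 + 24 + 33 + 17 + 19 + 20 + 22 + 14 = 188 non-quartz stones altogether.
After those, each further stone must be quartz, so 188 + 9 = 197 draws guarantee 9 quartz stones.

197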